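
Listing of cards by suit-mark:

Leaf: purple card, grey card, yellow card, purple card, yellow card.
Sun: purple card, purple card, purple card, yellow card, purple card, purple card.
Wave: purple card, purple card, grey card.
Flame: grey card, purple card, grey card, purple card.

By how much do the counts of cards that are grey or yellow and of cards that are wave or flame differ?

cards that are grey or yellow: 7. cards that are wave or flame: 7.
|7 − 7| = 7 − 7 = 0.

0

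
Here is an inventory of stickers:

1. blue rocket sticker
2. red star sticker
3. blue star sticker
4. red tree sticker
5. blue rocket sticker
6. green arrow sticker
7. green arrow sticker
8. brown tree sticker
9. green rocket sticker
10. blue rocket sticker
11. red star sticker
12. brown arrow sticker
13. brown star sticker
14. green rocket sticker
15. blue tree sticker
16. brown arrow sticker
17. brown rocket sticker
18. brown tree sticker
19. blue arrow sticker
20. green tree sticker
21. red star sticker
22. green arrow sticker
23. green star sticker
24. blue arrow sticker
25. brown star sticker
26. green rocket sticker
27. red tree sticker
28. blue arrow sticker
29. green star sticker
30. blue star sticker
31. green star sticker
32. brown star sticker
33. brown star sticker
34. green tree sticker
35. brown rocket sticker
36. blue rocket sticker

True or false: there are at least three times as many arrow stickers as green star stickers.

False

arrow stickers: 8.
green star stickers: 3.
The claim requires 8 ≥ 3 × 3 = 9, which does not hold.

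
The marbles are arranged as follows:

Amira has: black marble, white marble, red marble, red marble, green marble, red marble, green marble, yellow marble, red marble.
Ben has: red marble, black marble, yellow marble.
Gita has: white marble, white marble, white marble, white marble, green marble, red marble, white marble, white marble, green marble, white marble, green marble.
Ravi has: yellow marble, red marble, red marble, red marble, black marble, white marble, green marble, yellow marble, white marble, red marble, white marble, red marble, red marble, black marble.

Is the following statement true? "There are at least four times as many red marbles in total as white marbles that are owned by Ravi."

True

|red marbles| = 12.
|white marbles owned by Ravi| = 3.
The claim requires 12 ≥ 4 × 3 = 12, which holds.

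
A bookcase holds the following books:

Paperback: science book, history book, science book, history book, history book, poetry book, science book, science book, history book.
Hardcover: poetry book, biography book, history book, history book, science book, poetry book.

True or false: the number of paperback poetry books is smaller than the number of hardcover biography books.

There is 1 paperback poetry book.
There is 1 hardcover biography book.
The claim requires 1 < 1, which does not hold.

False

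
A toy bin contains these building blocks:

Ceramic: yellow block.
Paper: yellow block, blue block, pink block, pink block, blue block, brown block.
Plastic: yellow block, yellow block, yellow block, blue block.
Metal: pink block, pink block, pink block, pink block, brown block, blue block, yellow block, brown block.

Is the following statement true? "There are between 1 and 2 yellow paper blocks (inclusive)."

True

There is 1 yellow paper block.
The claim requires 1 ≤ 1 ≤ 2, which holds.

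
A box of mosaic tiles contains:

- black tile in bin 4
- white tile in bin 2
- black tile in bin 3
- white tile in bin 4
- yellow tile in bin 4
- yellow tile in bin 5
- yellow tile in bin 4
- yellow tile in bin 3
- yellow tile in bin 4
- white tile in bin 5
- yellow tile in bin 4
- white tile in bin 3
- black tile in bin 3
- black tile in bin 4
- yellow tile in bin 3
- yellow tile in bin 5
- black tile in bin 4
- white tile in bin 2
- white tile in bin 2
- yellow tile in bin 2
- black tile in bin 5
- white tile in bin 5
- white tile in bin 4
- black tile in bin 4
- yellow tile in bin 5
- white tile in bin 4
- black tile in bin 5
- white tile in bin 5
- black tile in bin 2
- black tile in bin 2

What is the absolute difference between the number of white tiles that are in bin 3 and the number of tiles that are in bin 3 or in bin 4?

15

white tiles in bin 3: 1. tiles in bin 3 or in bin 4: 16.
|1 − 16| = 16 − 1 = 15.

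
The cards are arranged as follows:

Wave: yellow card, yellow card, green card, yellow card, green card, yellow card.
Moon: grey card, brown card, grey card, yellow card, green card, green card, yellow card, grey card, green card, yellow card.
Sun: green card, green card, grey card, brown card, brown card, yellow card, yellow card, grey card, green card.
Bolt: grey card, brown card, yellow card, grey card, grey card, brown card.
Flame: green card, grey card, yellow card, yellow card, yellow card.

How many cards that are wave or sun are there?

sun: 9; wave: 6; together 9 + 6 = 15.

15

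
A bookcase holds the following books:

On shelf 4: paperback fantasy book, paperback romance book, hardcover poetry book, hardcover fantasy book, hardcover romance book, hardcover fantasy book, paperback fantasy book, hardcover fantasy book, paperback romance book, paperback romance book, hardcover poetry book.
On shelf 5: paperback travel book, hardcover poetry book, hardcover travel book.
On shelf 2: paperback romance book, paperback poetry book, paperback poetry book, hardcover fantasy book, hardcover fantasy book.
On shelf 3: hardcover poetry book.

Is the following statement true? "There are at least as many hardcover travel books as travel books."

There is 1 hardcover travel book.
There are 2 travel books.
The claim requires 1 ≥ 2, which does not hold.

False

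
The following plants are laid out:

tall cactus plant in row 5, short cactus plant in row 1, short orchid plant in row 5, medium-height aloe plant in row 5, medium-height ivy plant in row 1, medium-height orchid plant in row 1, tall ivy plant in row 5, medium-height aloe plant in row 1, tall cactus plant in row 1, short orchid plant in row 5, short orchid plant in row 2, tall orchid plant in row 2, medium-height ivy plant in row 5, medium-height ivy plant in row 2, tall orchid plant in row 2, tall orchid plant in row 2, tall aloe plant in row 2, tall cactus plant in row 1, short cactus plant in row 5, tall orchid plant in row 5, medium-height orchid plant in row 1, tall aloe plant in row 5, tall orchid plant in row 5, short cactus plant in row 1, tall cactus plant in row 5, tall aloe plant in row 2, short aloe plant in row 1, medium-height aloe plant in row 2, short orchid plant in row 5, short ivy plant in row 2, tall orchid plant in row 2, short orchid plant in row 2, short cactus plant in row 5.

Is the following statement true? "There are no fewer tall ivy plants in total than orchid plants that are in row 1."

|tall ivy plants| = 1.
|orchid plants in row 1| = 2.
The claim requires 1 ≥ 2, which does not hold.

False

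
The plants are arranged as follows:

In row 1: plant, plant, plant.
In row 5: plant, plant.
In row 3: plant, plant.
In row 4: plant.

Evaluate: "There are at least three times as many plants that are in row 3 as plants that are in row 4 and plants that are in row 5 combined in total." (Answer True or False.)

False

|plants in row 3| = 2.
plants in row 4: 1; plants in row 5: 2; combined: 1 + 2 = 3.
The claim requires 2 ≥ 3 × 3 = 9, which does not hold.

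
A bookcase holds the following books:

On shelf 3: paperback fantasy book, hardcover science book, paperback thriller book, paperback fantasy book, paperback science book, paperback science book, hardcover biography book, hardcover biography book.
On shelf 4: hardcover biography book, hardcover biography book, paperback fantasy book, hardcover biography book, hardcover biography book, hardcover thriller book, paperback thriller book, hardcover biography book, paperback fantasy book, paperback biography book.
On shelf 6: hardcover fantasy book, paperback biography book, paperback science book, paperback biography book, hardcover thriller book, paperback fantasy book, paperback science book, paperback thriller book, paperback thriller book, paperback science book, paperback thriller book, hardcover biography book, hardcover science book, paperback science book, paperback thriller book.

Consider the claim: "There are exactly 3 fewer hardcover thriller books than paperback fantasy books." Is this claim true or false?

|hardcover thriller books| = 2.
|paperback fantasy books| = 5.
The claim requires 5 − 2 (= 3) to equal 3, which holds.

True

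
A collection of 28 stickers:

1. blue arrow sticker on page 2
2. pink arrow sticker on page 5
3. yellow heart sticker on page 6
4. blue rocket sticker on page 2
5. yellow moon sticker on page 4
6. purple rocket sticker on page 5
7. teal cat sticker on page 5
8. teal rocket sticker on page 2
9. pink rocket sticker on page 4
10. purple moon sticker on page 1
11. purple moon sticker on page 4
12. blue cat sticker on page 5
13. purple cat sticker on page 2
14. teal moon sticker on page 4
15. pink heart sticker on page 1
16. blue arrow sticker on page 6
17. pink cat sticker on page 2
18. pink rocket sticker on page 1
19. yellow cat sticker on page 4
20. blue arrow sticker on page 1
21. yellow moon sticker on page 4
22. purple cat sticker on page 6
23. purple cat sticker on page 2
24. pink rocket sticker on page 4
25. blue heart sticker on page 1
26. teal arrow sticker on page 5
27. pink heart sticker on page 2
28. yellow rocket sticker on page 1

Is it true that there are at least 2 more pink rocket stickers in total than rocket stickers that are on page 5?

There are 3 pink rocket stickers.
There is 1 rocket sticker on page 5.
The claim requires 3 − 1 = 2 ≥ 2, which holds.

True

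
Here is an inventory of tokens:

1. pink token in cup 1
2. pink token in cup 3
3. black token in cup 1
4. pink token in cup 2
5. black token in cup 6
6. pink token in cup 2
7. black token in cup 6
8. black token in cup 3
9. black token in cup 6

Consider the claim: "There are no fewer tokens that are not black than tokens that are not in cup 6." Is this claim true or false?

|tokens that are not black| = 4.
|tokens that are not in cup 6| = 6.
The claim requires 4 ≥ 6, which does not hold.

False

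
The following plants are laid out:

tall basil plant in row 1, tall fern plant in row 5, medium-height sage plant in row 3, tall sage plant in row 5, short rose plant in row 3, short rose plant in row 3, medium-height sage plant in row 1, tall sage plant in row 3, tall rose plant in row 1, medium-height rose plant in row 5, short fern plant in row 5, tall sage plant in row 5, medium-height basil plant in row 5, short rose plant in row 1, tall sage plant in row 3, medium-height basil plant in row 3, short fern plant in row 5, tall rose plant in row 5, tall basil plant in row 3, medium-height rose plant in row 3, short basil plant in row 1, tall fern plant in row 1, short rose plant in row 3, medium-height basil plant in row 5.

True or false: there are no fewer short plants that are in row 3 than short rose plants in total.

|short plants in row 3| = 3.
|short rose plants| = 4.
The claim requires 3 ≥ 4, which does not hold.

False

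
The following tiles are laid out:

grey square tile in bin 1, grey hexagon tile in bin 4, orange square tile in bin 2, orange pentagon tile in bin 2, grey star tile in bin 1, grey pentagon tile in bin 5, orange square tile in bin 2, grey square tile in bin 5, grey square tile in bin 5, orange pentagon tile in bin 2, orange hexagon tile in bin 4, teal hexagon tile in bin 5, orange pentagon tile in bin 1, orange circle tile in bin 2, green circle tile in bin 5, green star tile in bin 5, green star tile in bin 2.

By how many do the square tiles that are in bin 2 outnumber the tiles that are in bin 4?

square tiles in bin 2: 2.
tiles in bin 4: 2.
2 − 2 = 0.

0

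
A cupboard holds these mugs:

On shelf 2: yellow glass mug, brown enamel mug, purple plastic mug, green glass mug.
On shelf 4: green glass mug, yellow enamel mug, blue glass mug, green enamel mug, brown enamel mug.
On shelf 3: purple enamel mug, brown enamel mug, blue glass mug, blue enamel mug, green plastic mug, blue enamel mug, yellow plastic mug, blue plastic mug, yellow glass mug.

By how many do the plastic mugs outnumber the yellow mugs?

0

plastic mugs: 4.
yellow mugs: 4.
4 − 4 = 0.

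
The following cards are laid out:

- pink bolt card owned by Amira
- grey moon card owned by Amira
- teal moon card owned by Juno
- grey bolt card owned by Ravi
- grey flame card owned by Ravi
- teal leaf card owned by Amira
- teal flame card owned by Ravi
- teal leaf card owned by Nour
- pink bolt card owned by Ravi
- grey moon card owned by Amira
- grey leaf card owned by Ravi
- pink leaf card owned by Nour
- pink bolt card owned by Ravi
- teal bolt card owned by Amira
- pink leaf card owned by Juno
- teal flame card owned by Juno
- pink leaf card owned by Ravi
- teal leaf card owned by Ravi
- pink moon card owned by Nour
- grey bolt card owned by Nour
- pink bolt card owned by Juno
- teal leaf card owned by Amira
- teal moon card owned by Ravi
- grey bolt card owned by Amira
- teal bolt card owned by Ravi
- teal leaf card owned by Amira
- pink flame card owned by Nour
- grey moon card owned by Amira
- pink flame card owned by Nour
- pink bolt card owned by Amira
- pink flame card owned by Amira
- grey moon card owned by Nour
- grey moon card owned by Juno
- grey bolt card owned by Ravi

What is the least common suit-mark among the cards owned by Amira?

flame

Counts by suit-mark (restricted to cards owned by Amira): bolt 4, moon 3, leaf 3, flame 1.
The minimum is 1, held uniquely by flame.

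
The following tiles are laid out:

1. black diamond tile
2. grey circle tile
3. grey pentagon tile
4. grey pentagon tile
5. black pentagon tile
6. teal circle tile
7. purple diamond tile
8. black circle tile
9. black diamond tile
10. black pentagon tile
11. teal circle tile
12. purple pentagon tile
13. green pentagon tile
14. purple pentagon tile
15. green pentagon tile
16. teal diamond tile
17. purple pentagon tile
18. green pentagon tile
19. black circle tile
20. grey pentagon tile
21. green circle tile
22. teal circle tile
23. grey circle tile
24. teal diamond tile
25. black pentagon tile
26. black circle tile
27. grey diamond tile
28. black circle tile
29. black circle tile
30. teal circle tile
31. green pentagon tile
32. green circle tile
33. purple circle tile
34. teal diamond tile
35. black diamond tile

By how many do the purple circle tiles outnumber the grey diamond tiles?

0

purple circle tiles: 1.
grey diamond tiles: 1.
1 − 1 = 0.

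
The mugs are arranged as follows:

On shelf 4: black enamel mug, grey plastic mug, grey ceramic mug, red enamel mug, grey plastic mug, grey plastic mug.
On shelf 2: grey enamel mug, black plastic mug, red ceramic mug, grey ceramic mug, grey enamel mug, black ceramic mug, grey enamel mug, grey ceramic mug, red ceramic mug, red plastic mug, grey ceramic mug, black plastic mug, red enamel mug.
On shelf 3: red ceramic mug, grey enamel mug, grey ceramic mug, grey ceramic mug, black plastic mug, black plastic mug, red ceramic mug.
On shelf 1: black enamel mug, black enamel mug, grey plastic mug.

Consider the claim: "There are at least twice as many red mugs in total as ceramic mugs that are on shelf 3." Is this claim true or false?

There are 7 red mugs.
There are 4 ceramic mugs on shelf 3.
The claim requires 7 ≥ 2 × 4 = 8, which does not hold.

False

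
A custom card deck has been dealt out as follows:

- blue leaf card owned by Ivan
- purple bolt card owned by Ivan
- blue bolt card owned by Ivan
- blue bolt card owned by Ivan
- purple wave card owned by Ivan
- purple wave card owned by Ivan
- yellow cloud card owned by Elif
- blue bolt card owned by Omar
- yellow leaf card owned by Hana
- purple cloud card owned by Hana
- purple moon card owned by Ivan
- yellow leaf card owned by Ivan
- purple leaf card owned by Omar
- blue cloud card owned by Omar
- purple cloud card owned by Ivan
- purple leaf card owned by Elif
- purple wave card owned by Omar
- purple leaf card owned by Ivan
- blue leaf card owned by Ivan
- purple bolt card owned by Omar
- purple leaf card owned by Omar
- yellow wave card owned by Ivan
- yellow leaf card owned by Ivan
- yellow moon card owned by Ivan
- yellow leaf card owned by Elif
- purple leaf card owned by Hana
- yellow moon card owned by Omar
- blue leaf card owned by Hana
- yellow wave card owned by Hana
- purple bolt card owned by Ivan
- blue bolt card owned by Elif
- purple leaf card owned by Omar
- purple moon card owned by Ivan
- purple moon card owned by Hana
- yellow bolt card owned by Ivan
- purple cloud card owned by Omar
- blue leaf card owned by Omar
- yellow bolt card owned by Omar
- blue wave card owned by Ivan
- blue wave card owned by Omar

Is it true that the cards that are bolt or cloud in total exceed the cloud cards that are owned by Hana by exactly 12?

|cards that are bolt or cloud| = 14.
|cloud cards owned by Hana| = 1.
The claim requires 14 − 1 (= 13) to equal 12, which does not hold.

False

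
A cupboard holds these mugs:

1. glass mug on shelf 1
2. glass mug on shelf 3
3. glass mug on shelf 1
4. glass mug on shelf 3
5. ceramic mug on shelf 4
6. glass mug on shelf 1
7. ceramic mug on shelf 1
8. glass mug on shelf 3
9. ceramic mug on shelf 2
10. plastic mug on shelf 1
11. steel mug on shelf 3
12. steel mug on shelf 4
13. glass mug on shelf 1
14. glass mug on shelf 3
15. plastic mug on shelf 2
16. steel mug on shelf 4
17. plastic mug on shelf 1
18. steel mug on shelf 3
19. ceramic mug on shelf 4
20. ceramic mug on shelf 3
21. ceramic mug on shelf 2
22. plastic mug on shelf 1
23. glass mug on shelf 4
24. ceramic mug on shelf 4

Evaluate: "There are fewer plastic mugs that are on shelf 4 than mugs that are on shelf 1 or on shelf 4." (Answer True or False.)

|plastic mugs on shelf 4| = 0.
|mugs on shelf 1 or on shelf 4| = 14.
The claim requires 0 < 14, which holds.

True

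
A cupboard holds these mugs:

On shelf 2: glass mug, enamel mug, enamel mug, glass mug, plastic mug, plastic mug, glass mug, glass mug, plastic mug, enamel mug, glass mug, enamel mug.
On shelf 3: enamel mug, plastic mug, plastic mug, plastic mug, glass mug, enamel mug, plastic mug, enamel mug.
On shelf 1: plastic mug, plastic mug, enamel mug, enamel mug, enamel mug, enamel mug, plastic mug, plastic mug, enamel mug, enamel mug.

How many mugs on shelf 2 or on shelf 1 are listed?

on shelf 1: 10; on shelf 2: 12; together 10 + 12 = 22.

22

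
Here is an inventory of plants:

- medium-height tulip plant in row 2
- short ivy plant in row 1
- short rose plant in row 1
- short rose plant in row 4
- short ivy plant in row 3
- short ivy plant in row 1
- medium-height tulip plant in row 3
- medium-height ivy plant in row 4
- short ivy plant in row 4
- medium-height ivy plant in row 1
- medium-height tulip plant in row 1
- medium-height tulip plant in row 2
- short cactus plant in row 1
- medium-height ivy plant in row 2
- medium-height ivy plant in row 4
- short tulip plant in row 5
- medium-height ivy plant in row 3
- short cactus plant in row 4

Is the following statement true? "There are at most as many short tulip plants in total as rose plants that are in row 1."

True

There is 1 short tulip plant.
There is 1 rose plant in row 1.
The claim requires 1 ≤ 1, which holds.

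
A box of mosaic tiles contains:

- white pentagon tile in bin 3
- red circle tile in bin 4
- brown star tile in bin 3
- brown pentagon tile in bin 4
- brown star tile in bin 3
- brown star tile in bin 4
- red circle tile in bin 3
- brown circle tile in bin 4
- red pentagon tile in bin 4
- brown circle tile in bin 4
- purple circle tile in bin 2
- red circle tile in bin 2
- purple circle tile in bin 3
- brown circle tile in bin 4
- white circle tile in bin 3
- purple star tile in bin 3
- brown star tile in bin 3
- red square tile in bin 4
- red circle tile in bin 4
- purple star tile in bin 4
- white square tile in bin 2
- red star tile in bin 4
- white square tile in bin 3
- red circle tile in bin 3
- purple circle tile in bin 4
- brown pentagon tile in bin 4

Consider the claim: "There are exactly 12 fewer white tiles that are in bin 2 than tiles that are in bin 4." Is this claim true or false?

True

|white tiles in bin 2| = 1.
|tiles in bin 4| = 13.
The claim requires 13 − 1 (= 12) to equal 12, which holds.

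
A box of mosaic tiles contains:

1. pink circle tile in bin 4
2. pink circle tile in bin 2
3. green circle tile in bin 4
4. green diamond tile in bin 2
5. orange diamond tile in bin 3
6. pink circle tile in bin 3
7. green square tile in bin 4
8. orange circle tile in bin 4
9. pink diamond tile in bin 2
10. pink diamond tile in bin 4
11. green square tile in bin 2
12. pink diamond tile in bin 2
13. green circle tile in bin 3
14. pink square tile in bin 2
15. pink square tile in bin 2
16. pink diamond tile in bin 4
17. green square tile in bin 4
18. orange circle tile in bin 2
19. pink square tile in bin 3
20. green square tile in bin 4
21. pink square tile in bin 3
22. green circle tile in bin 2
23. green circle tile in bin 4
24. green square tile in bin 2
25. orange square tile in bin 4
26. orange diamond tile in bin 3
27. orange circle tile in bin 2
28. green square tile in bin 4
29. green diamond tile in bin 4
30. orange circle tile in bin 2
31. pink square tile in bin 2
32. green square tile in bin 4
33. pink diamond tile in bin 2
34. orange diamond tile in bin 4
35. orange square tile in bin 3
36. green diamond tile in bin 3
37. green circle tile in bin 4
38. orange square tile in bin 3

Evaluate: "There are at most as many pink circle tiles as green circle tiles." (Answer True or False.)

True

|pink circle tiles| = 3.
|green circle tiles| = 5.
The claim requires 3 ≤ 5, which holds.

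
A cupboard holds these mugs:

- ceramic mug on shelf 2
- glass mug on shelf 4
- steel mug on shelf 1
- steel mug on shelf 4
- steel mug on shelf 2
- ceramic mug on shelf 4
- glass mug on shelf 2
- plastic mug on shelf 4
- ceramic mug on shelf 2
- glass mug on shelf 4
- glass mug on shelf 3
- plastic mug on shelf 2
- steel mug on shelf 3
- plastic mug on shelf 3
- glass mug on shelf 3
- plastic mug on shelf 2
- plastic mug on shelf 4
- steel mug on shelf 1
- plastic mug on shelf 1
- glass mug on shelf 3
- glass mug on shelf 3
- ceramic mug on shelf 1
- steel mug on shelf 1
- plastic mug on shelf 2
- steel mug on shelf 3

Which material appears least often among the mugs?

ceramic

Counts by material: steel 7, plastic 7, glass 7, ceramic 4.
The minimum is 4, held uniquely by ceramic.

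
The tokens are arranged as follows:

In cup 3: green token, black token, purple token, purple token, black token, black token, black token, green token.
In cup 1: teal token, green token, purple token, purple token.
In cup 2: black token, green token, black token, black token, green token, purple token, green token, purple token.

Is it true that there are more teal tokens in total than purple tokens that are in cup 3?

There is 1 teal token.
There are 2 purple tokens in cup 3.
The claim requires 1 > 2, which does not hold.

False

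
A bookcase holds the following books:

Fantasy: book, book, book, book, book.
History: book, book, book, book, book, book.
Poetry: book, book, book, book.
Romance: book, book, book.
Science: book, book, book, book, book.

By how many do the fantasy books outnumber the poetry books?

fantasy books: 5.
poetry books: 4.
5 − 4 = 1.

1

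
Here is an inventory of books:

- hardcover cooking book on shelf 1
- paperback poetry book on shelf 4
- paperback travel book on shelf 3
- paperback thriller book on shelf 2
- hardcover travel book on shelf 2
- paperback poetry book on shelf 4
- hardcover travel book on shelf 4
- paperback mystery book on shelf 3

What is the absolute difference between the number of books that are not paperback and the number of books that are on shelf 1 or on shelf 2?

books that are not paperback: 3. books on shelf 1 or on shelf 2: 3.
|3 − 3| = 3 − 3 = 0.

0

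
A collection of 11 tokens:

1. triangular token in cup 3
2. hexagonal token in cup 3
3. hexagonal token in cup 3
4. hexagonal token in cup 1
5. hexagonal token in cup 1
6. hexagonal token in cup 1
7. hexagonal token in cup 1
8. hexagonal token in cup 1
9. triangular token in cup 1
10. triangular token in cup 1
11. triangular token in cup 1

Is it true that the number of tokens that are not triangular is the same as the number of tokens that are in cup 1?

False

There are 7 tokens that are not triangular.
There are 8 tokens in cup 1.
The claim requires 7 = 8, which does not hold.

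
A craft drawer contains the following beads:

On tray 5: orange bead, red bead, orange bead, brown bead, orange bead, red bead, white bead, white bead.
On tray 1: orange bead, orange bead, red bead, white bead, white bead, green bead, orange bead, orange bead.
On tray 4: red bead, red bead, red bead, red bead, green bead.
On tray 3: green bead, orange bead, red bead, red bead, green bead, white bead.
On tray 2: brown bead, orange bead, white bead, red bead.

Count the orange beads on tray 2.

1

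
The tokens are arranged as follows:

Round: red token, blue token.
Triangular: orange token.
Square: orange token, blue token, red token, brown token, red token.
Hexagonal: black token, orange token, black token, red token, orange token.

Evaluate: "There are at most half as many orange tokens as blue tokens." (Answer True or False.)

False

There are 4 orange tokens.
There are 2 blue tokens.
The claim requires 2 × 4 = 8 ≤ 2, which does not hold.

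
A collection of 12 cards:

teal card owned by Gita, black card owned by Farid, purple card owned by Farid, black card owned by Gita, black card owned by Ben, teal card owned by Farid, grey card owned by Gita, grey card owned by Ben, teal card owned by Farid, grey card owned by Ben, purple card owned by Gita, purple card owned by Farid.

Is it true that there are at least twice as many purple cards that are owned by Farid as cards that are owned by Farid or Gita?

False

|purple cards owned by Farid| = 2.
|cards owned by Farid or Gita| = 9.
The claim requires 2 ≥ 2 × 9 = 18, which does not hold.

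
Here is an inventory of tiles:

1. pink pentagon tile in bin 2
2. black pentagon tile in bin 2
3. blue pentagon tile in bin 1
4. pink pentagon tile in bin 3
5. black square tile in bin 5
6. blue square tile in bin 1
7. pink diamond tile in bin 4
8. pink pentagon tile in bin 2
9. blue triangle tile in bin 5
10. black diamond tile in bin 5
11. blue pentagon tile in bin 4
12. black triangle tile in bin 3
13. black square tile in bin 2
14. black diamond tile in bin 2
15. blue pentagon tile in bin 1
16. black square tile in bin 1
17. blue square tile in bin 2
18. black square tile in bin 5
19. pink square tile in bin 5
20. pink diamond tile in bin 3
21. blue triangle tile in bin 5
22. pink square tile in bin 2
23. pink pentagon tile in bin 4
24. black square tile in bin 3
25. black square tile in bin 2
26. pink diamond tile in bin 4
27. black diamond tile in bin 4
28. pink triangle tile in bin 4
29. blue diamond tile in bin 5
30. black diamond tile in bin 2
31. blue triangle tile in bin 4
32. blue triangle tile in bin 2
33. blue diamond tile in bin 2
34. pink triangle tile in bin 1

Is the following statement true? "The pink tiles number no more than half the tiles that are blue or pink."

|pink tiles| = 11.
|tiles that are blue or pink| = 22.
The claim requires 2 × 11 = 22 ≤ 22, which holds.

True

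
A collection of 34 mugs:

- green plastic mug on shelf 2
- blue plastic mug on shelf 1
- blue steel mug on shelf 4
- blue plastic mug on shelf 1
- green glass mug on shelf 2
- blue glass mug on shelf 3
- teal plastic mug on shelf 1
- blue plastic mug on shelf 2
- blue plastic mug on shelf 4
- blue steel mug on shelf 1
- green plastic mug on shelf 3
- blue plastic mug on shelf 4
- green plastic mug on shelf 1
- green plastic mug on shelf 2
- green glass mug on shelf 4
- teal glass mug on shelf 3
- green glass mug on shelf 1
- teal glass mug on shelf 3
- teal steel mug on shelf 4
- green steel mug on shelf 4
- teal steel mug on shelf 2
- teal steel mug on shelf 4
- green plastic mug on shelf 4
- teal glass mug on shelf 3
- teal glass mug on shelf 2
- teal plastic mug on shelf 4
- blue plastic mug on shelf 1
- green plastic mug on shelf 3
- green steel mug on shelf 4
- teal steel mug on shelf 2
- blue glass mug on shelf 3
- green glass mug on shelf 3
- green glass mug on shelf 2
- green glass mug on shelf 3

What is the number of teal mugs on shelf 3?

3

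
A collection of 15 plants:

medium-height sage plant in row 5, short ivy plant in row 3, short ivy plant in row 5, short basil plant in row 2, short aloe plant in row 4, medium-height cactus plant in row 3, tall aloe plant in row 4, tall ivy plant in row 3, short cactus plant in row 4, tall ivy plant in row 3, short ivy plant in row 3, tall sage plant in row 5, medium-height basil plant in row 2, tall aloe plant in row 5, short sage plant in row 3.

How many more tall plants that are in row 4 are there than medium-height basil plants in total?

0

tall plants in row 4: 1.
medium-height basil plants: 1.
1 − 1 = 0.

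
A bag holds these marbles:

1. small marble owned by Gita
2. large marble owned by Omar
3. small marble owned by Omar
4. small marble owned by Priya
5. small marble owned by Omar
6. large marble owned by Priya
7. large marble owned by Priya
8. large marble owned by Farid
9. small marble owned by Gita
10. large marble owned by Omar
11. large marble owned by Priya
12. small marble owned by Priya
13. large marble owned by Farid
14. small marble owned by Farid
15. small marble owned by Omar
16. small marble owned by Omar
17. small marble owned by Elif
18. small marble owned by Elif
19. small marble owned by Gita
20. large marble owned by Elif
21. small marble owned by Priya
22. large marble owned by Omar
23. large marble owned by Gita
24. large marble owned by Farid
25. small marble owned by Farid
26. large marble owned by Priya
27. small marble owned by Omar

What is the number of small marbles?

15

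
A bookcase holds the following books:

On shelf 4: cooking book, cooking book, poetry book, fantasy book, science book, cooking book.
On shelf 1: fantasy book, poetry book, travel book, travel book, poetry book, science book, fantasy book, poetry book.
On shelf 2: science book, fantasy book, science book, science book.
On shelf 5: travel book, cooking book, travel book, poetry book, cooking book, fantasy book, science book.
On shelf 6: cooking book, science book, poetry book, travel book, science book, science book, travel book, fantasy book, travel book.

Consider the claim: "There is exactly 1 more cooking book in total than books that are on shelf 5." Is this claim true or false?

There are 6 cooking books.
There are 7 books on shelf 5.
The claim requires 6 − 7 (= -1) to equal 1, which does not hold.

False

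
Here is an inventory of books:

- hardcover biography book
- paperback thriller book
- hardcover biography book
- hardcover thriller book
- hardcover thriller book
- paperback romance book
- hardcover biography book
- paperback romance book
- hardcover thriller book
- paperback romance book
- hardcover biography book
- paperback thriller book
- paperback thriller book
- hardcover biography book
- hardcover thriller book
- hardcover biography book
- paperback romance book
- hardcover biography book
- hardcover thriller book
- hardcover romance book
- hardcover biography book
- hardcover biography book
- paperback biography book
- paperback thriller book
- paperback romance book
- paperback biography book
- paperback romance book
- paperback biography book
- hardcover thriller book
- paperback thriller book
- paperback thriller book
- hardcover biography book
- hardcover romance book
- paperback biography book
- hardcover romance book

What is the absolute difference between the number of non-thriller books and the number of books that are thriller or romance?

2

non-thriller books: 23. books that are thriller or romance: 21.
|23 − 21| = 23 − 21 = 2.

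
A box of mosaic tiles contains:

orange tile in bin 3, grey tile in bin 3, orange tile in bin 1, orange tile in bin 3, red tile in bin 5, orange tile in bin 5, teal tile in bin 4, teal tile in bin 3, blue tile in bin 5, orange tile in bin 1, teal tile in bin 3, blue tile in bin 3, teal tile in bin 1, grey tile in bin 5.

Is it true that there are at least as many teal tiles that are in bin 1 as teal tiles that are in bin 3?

False

teal tiles in bin 1: 1.
teal tiles in bin 3: 2.
The claim requires 1 ≥ 2, which does not hold.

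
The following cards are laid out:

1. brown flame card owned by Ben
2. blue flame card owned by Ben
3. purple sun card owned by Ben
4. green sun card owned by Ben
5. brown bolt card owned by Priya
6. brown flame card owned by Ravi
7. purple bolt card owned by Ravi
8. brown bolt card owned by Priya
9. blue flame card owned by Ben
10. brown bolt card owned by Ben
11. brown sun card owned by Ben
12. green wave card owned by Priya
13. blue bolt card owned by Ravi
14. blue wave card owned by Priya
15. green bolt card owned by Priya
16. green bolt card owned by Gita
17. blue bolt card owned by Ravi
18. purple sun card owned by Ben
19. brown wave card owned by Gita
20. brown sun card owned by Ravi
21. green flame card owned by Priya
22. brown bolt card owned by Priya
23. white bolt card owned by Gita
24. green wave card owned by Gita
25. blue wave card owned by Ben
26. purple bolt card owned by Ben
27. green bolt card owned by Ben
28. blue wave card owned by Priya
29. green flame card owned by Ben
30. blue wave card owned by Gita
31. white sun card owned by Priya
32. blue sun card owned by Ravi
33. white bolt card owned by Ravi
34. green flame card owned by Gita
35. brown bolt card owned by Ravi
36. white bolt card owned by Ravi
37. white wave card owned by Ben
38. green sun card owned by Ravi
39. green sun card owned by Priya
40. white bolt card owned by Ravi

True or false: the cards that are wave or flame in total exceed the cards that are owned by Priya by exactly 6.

There are 15 cards that are wave or flame.
Count of cards owned by Priya: 10.
The claim requires 15 − 10 (= 5) to equal 6, which does not hold.

False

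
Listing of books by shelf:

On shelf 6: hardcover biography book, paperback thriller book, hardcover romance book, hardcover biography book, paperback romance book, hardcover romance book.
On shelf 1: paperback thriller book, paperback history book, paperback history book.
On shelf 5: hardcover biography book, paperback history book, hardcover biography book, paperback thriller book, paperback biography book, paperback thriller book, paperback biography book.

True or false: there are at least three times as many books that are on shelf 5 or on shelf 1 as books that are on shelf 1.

There are 10 books on shelf 5 or on shelf 1.
There are 3 books on shelf 1.
The claim requires 10 ≥ 3 × 3 = 9, which holds.

True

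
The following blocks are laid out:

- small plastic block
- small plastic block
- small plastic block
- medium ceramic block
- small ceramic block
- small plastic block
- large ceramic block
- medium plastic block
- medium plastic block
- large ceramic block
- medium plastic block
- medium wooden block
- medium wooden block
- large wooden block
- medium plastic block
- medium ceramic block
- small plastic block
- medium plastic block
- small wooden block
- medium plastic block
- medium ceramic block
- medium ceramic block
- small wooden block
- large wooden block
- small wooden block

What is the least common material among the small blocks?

Counts by material (restricted to small blocks): plastic 5, wooden 3, ceramic 1.
The minimum is 1, held uniquely by ceramic.

ceramic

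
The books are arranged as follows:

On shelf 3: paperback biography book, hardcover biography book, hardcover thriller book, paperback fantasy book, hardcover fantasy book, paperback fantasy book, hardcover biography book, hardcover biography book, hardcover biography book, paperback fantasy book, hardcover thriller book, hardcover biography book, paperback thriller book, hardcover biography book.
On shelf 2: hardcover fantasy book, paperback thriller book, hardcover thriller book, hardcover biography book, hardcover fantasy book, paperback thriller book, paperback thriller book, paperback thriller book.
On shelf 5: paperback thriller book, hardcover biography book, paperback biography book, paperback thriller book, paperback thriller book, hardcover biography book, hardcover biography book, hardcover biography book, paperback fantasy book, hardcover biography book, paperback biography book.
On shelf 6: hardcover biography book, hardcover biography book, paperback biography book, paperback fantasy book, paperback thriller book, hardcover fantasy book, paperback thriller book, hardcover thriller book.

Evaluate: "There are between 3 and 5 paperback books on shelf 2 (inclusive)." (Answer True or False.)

True

There are 4 paperback books on shelf 2.
The claim requires 3 ≤ 4 ≤ 5, which holds.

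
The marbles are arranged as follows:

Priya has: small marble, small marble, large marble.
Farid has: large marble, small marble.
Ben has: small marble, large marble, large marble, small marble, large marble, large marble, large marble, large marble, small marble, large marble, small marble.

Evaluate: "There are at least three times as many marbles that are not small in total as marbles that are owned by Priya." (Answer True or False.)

There are 9 marbles that are not small.
Count of marbles owned by Priya: 3.
The claim requires 9 ≥ 3 × 3 = 9, which holds.

True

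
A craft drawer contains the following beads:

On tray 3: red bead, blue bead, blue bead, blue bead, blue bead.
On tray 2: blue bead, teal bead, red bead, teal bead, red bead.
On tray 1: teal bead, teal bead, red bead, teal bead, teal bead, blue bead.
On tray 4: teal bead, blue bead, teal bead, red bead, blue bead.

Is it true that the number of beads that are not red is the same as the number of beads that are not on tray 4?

True

|beads that are not red| = 16.
|beads that are not on tray 4| = 16.
The claim requires 16 = 16, which holds.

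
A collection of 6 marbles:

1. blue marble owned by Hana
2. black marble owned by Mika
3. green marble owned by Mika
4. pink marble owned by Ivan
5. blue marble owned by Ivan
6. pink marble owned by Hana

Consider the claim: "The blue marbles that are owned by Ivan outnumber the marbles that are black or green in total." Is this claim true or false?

False

Count of blue marbles owned by Ivan: 1.
There are 2 marbles that are black or green.
The claim requires 1 > 2, which does not hold.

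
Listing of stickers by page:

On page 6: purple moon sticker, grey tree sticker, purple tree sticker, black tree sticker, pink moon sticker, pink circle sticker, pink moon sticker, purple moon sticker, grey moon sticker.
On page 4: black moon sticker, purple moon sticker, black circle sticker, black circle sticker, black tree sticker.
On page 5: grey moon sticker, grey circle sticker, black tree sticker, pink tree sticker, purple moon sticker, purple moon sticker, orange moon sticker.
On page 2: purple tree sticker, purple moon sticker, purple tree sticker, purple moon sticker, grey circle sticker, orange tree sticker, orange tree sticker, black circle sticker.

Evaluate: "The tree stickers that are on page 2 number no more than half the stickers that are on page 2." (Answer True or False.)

True

There are 4 tree stickers on page 2.
There are 8 stickers on page 2.
The claim requires 2 × 4 = 8 ≤ 8, which holds.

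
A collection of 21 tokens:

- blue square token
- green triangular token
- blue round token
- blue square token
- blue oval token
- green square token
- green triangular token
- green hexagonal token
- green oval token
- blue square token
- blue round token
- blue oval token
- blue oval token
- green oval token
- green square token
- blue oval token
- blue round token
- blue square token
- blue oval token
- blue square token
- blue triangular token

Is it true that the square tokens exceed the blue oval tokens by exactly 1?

|square tokens| = 7.
|blue oval tokens| = 5.
The claim requires 7 − 5 (= 2) to equal 1, which does not hold.

False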